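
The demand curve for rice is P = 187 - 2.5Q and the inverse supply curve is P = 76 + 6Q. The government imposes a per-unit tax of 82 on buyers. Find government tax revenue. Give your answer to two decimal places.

Without the tax, 187 - 2.5Q = 76 + 6Q so Q* = 13.0588 and P* = 154.3529.
A tax on buyers shifts demand down by 82: (187 - 82) - 2.5Q = 76 + 6Q, so Q_t = 3.4118. Buyers pay P_b = 178.4706; sellers receive P_s = P_b - 82 = 96.4706.
Revenue is the tax times quantity traded: 82 x 3.4118 = 279.7647.

279.76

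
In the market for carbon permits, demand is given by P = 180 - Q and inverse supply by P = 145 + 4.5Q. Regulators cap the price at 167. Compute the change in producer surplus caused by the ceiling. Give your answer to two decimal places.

Free-market equilibrium: 180 - Q = 145 + 4.5Q gives Q* = 6.3636, P* = 173.6364.
At P = 167, sellers supply (167 - 145)/4.5 = 4.8889 while buyers want more, so the quantity traded is 4.8889 at price 167.
PS goes from (1/2)(6.3636)(28.6364) = 91.1157 to 53.7778 (computed as (167 - 145)(4.8889) - (1/2)(4.5)(4.8889)^2), a change of -37.3379.

-37.34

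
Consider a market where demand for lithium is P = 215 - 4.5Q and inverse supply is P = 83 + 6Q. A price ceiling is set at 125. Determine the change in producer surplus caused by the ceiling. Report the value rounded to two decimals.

-327.12

Free-market equilibrium: 215 - 4.5Q = 83 + 6Q gives Q* = 12.5714, P* = 158.4286.
At P = 125, sellers supply (125 - 83)/6 = 7 while buyers want more, so the quantity traded is 7 at price 125.
PS goes from (1/2)(12.5714)(75.4286) = 474.1224 to 147 (computed as (125 - 83)(7) - (1/2)(6)(7)^2), a change of -327.1224.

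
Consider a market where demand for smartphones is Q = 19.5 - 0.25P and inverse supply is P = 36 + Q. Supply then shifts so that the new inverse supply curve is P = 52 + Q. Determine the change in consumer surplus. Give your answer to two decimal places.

-87.04

Rewriting demand in inverse form: P = 78 - 4Q.
Initial equilibrium: Q_0 = 8.4, P_0 = 44.4; CS_0 = (1/2)(8.4)(33.6) = 141.12, PS_0 = (1/2)(8.4)(8.4) = 35.28.
New equilibrium: 78 - 4Q = 52 + Q gives Q_1 = 5.2, P_1 = 57.2; CS_1 = 54.08, PS_1 = 13.52.
Change in consumer surplus = 54.08 - 141.12 = -87.04.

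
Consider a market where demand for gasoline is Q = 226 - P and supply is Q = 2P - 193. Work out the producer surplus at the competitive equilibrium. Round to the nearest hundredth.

Rewriting demand in inverse form: P = 226 - Q.
Rewriting supply in inverse form: P = 96.5 + 0.5Q.
Set 226 - Q = 96.5 + 0.5Q, which gives 129.5 = 1.5Q, so Q* = 86.3333 and P* = 226 - (86.3333) = 139.6667.
The supply curve's price intercept is 96.5, so PS = (1/2)(Q*)(P* - 96.5) = (1/2)(86.3333)(43.1667) = 1863.3611.

1863.36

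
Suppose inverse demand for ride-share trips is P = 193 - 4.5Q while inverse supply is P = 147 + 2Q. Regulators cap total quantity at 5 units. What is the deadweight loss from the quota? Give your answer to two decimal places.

14.02

Unrestricted equilibrium: Q* = (193 - 147)/(4.5 + 2) = 7.0769.
At Q = 5 the demand price is 193 - 4.5(5) = 170.5 and the supply price is 147 + 2(5) = 157.
Deadweight loss is the triangle between the curves from 5 to 7.0769: (1/2)(170.5 - 157)(7.0769 - 5) = 14.0192.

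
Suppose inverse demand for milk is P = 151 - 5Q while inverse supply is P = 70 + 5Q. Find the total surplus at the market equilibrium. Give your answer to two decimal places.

328.05

Equilibrium: 151 - 5Q = 70 + 5Q, so Q* = 8.1 and P* = 110.5.
CS = (1/2)(8.1)(40.5) = 164.025 and PS = (1/2)(8.1)(40.5) = 164.025, so total surplus = 328.05.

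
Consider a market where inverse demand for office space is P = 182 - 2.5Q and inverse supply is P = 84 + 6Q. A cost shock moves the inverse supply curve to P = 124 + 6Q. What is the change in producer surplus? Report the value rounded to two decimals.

Initial equilibrium: Q_0 = 11.5294, P_0 = 153.1765; CS_0 = (1/2)(11.5294)(28.8235) = 166.1592, PS_0 = (1/2)(11.5294)(69.1765) = 398.782.
New equilibrium: 182 - 2.5Q = 124 + 6Q gives Q_1 = 6.8235, P_1 = 164.9412; CS_1 = 58.2007, PS_1 = 139.6817.
Change in producer surplus = 139.6817 - 398.782 = -259.1003.

-259.10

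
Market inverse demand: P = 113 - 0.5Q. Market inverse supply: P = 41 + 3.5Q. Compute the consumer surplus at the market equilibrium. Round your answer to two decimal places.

81.00

Equilibrium: 113 - 0.5Q = 41 + 3.5Q, so Q* = 18 and P* = 104.
The demand choke price is 113, so CS = (1/2)(Q*)(113 - P*) = (1/2)(18)(9) = 81.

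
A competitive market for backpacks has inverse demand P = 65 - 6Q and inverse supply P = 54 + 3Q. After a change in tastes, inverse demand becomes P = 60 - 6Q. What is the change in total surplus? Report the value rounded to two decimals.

-4.72

Initial equilibrium: Q_0 = 1.2222, P_0 = 57.6667; CS_0 = (1/2)(1.2222)(7.3333) = 4.4815, PS_0 = (1/2)(1.2222)(3.6667) = 2.2407.
New equilibrium: 60 - 6Q = 54 + 3Q gives Q_1 = 0.6667, P_1 = 56; CS_1 = 1.3333, PS_1 = 0.6667.
Change in total surplus = (1.3333 + 0.6667) - (4.4815 + 2.2407) = -4.7222.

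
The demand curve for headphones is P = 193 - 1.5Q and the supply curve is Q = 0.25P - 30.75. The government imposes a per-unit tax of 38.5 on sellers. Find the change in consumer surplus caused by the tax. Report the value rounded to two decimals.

-96.89

Rewriting supply in inverse form: P = 123 + 4Q.
Without the tax, 193 - 1.5Q = 123 + 4Q so Q* = 12.7273 and P* = 173.9091.
A tax on sellers shifts supply up by 38.5: 193 - 1.5Q = 123 + 4Q + 38.5, so Q_t = 5.7273. Buyers pay P_b = 184.4091; sellers receive P_s = P_b - 38.5 = 145.9091.
CS falls from (1/2)(12.7273)(19.0909) = 121.4876 to (1/2)(5.7273)(8.5909) = 24.6012, a change of -96.8864.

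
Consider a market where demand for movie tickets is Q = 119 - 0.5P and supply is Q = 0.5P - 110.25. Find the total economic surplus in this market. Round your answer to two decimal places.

Rewriting demand in inverse form: P = 238 - 2Q.
Rewriting supply in inverse form: P = 220.5 + 2Q.
Set 238 - 2Q = 220.5 + 2Q, which gives 17.5 = 4Q, so Q* = 4.375 and P* = 238 - 2(4.375) = 229.25.
Total surplus is the full triangle between the curves from 0 to Q*: (1/2)(4.375)(238 - 220.5) = 38.2812.

38.28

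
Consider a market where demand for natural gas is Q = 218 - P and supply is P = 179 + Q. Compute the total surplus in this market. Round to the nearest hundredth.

380.25

Rewriting demand in inverse form: P = 218 - Q.
Set 218 - Q = 179 + Q, which gives 39 = 2Q, so Q* = 19.5 and P* = 218 - (19.5) = 198.5.
Total surplus is the full triangle between the curves from 0 to Q*: (1/2)(19.5)(218 - 179) = 380.25.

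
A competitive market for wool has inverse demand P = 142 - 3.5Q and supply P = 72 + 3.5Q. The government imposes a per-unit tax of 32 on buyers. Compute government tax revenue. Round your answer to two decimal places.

Pre-tax equilibrium: 142 - 3.5Q = 72 + 3.5Q gives Q* = 10, P* = 107.
With the tax, buyers' net willingness to pay falls by 32: (142 - 32) - 3.5Q = 72 + 3.5Q, so Q_t = 5.4286. Buyers pay P_b = 123; sellers receive P_s = P_b - 32 = 91.
Revenue is the tax times quantity traded: 32 x 5.4286 = 173.7143.

173.71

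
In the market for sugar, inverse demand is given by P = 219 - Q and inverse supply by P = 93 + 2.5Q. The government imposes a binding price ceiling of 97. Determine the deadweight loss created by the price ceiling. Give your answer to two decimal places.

2070.88

Free-market equilibrium: 219 - Q = 93 + 2.5Q gives Q* = 36, P* = 183.
At the ceiling price 97, quantity supplied is (97 - 93)/2.5 = 1.6; supply is the short side, so Q = 1.6 trades at P = 97.
The lost-trades triangle has base Q* - 1.6 = 34.4 and height equal to the gap between the curves at Q = 1.6, which is 217.4 - 97 = 120.4. DWL = (1/2)(34.4)(120.4) = 2070.88.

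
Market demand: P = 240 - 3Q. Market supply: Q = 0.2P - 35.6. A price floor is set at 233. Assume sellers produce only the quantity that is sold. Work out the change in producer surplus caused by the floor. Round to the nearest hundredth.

Rewriting supply in inverse form: P = 178 + 5Q.
Without the control, 240 - 3Q = 178 + 5Q so Q* = 7.75 and P* = 216.75.
At P = 233, buyers demand (240 - 233)/3 = 2.3333 while sellers would supply more, so the quantity traded is 2.3333 at price 233.
PS goes from (1/2)(7.75)(38.75) = 150.1562 to 114.7222 (computed as (233 - 178)(2.3333) - (1/2)(5)(2.3333)^2), a change of -35.434.

-35.43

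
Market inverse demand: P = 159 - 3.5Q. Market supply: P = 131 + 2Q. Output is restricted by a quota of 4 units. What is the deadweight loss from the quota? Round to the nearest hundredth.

3.27

Without the quota, 159 - 3.5Q = 131 + 2Q gives Q* = 5.0909.
At Q = 4 the demand price is 159 - 3.5(4) = 145 and the supply price is 131 + 2(4) = 139.
Deadweight loss is the triangle between the curves from 4 to 5.0909: (1/2)(145 - 139)(5.0909 - 4) = 3.2727.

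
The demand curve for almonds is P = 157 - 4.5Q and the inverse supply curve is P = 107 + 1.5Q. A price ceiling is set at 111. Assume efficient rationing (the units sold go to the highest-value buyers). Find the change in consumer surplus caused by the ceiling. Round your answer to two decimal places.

Free-market equilibrium: 157 - 4.5Q = 107 + 1.5Q gives Q* = 8.3333, P* = 119.5.
At the ceiling price 111, quantity supplied is (111 - 107)/1.5 = 2.6667; supply is the short side, so Q = 2.6667 trades at P = 111.
CS goes from (1/2)(8.3333)(37.5) = 156.25 to 106.6667 (computed as (157 - 111)(2.6667) - (1/2)(4.5)(2.6667)^2), a change of -49.5833.

-49.58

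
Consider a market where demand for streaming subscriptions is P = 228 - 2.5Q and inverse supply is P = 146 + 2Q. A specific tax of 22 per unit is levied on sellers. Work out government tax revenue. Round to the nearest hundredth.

Pre-tax equilibrium: 228 - 2.5Q = 146 + 2Q gives Q* = 18.2222, P* = 182.4444.
A tax on sellers shifts supply up by 22: 228 - 2.5Q = 146 + 2Q + 22, so Q_t = 13.3333. Buyers pay P_b = 194.6667; sellers receive P_s = P_b - 22 = 172.6667.
Revenue is the tax times quantity traded: 22 x 13.3333 = 293.3333.

293.33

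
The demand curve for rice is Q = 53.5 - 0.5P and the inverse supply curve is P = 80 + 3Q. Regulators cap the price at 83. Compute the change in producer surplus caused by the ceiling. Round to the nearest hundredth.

-42.24

Rewriting demand in inverse form: P = 107 - 2Q.
Without the control, 107 - 2Q = 80 + 3Q so Q* = 5.4 and P* = 96.2.
At the ceiling price 83, quantity supplied is (83 - 80)/3 = 1; supply is the short side, so Q = 1 trades at P = 83.
PS goes from (1/2)(5.4)(16.2) = 43.74 to 1.5 (computed as (83 - 80)(1) - (1/2)(3)(1)^2), a change of -42.24.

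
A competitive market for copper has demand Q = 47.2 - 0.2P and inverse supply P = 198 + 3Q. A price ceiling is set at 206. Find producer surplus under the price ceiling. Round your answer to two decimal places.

Rewriting demand in inverse form: P = 236 - 5Q.
Free-market equilibrium: 236 - 5Q = 198 + 3Q gives Q* = 4.75, P* = 212.25.
At the ceiling price 206, quantity supplied is (206 - 198)/3 = 2.6667; supply is the short side, so Q = 2.6667 trades at P = 206.
PS is the triangle above supply below 206: (1/2)(2.6667)(206 - 198) = 10.6667.

10.67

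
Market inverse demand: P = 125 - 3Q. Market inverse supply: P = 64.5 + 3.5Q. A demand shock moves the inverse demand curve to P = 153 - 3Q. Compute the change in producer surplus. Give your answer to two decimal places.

172.80

Initial equilibrium: Q_0 = 9.3077, P_0 = 97.0769; CS_0 = (1/2)(9.3077)(27.9231) = 129.9497, PS_0 = (1/2)(9.3077)(32.5769) = 151.608.
New equilibrium: 153 - 3Q = 64.5 + 3.5Q gives Q_1 = 13.6154, P_1 = 112.1538; CS_1 = 278.068, PS_1 = 324.4127.
Change in producer surplus = 324.4127 - 151.608 = 172.8047.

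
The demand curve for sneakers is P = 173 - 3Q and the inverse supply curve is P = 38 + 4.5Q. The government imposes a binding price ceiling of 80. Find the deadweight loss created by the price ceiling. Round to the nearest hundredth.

281.67

Free-market equilibrium: 173 - 3Q = 38 + 4.5Q gives Q* = 18, P* = 119.
At P = 80, sellers supply (80 - 38)/4.5 = 9.3333 while buyers want more, so the quantity traded is 9.3333 at price 80.
The lost-trades triangle has base Q* - 9.3333 = 8.6667 and height equal to the gap between the curves at Q = 9.3333, which is 145 - 80 = 65. DWL = (1/2)(8.6667)(65) = 281.6667.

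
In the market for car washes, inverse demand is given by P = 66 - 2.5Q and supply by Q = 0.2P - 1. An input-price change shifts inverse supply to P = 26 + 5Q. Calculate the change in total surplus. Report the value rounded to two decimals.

-141.40

Rewriting supply in inverse form: P = 5 + 5Q.
Initial equilibrium: Q_0 = 8.1333, P_0 = 45.6667; CS_0 = (1/2)(8.1333)(20.3333) = 82.6889, PS_0 = (1/2)(8.1333)(40.6667) = 165.3778.
New equilibrium: 66 - 2.5Q = 26 + 5Q gives Q_1 = 5.3333, P_1 = 52.6667; CS_1 = 35.5556, PS_1 = 71.1111.
Change in total surplus = (35.5556 + 71.1111) - (82.6889 + 165.3778) = -141.4.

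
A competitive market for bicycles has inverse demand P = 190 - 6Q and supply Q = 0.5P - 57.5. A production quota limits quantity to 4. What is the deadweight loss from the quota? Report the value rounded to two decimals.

115.56

Rewriting supply in inverse form: P = 115 + 2Q.
Without the quota, 190 - 6Q = 115 + 2Q gives Q* = 9.375.
At Q = 4 the demand price is 190 - 6(4) = 166 and the supply price is 115 + 2(4) = 123.
Deadweight loss is the triangle between the curves from 4 to 9.375: (1/2)(166 - 123)(9.375 - 4) = 115.5625.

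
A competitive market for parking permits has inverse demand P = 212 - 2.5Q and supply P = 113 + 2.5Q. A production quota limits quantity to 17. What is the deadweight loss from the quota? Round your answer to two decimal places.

19.60

Unrestricted equilibrium: Q* = (212 - 113)/(2.5 + 2.5) = 19.8.
At Q = 17 the demand price is 212 - 2.5(17) = 169.5 and the supply price is 113 + 2.5(17) = 155.5.
Deadweight loss is the triangle between the curves from 17 to 19.8: (1/2)(169.5 - 155.5)(19.8 - 17) = 19.6.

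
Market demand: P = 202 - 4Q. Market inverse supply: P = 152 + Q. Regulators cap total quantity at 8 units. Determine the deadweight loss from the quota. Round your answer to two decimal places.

Unrestricted equilibrium: Q* = (202 - 152)/(4 + 1) = 10.
At Q = 8 the demand price is 202 - 4(8) = 170 and the supply price is 152 + (8) = 160.
Deadweight loss is the triangle between the curves from 8 to 10: (1/2)(170 - 160)(10 - 8) = 10.

10.00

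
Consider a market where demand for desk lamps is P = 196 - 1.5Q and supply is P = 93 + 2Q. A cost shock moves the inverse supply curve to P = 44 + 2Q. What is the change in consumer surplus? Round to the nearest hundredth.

765.00

Initial equilibrium: Q_0 = 29.4286, P_0 = 151.8571; CS_0 = (1/2)(29.4286)(44.1429) = 649.5306, PS_0 = (1/2)(29.4286)(58.8571) = 866.0408.
New equilibrium: 196 - 1.5Q = 44 + 2Q gives Q_1 = 43.4286, P_1 = 130.8571; CS_1 = 1414.5306, PS_1 = 1886.0408.
Change in consumer surplus = 1414.5306 - 649.5306 = 765.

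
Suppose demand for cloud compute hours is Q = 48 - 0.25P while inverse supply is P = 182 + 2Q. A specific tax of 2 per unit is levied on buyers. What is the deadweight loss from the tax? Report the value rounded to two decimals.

0.33

Rewriting demand in inverse form: P = 192 - 4Q.
Without the tax, 192 - 4Q = 182 + 2Q so Q* = 1.6667 and P* = 185.3333.
A tax on buyers shifts demand down by 2: (192 - 2) - 4Q = 182 + 2Q, so Q_t = 1.3333. Buyers pay P_b = 186.6667; sellers receive P_s = P_b - 2 = 184.6667.
Deadweight loss is the triangle between the curves from Q_t to Q*: (1/2)(1.6667 - 1.3333)(2) = 0.3333.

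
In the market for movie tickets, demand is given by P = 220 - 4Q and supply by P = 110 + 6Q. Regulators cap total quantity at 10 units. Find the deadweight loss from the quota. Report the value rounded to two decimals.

Unrestricted equilibrium: Q* = (220 - 110)/(4 + 6) = 11.
At Q = 10 the demand price is 220 - 4(10) = 180 and the supply price is 110 + 6(10) = 170.
Deadweight loss is the triangle between the curves from 10 to 11: (1/2)(180 - 170)(11 - 10) = 5.

5.00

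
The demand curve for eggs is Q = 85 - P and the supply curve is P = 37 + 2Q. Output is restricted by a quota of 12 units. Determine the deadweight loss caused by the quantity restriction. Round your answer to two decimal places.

Rewriting demand in inverse form: P = 85 - Q.
Without the quota, 85 - Q = 37 + 2Q gives Q* = 16.
At Q = 12 the demand price is 85 - (12) = 73 and the supply price is 37 + 2(12) = 61.
Deadweight loss is the triangle between the curves from 12 to 16: (1/2)(73 - 61)(16 - 12) = 24.

24.00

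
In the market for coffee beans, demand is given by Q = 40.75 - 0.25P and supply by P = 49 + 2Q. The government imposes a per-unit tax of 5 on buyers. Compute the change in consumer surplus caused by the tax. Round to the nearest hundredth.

Rewriting demand in inverse form: P = 163 - 4Q.
Pre-tax equilibrium: 163 - 4Q = 49 + 2Q gives Q* = 19, P* = 87.
With the tax, buyers' net willingness to pay falls by 5: (163 - 5) - 4Q = 49 + 2Q, so Q_t = 18.1667. Buyers pay P_b = 90.3333; sellers receive P_s = P_b - 5 = 85.3333.
Consumers lose the trapezoid between P* and P_b out to Q_t plus the triangle from Q_t to Q*: change in CS = 660.0556 - 722 = -61.9444.

-61.94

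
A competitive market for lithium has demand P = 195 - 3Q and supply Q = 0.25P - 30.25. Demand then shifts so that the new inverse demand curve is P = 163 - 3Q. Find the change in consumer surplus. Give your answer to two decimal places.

Rewriting supply in inverse form: P = 121 + 4Q.
Initial equilibrium: Q_0 = 10.5714, P_0 = 163.2857; CS_0 = (1/2)(10.5714)(31.7143) = 167.6327, PS_0 = (1/2)(10.5714)(42.2857) = 223.5102.
New equilibrium: 163 - 3Q = 121 + 4Q gives Q_1 = 6, P_1 = 145; CS_1 = 54, PS_1 = 72.
Change in consumer surplus = 54 - 167.6327 = -113.6327.

-113.63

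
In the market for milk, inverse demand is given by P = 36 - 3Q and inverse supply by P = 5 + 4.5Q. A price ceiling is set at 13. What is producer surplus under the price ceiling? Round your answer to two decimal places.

7.11

Without the control, 36 - 3Q = 5 + 4.5Q so Q* = 4.1333 and P* = 23.6.
At the ceiling price 13, quantity supplied is (13 - 5)/4.5 = 1.7778; supply is the short side, so Q = 1.7778 trades at P = 13.
PS is the triangle above supply below 13: (1/2)(1.7778)(13 - 5) = 7.1111.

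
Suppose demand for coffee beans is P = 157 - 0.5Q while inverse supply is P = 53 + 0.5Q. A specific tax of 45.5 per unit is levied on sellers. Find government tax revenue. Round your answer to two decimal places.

Without the tax, 157 - 0.5Q = 53 + 0.5Q so Q* = 104 and P* = 105.
A tax on sellers shifts supply up by 45.5: 157 - 0.5Q = 53 + 0.5Q + 45.5, so Q_t = 58.5. Buyers pay P_b = 127.75; sellers receive P_s = P_b - 45.5 = 82.25.
Revenue is the tax times quantity traded: 45.5 x 58.5 = 2661.75.

2661.75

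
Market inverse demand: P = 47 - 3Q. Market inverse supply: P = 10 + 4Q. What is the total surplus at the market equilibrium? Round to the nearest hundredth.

Set 47 - 3Q = 10 + 4Q, which gives 37 = 7Q, so Q* = 5.2857 and P* = 47 - 3(5.2857) = 31.1429.
Total surplus is the full triangle between the curves from 0 to Q*: (1/2)(5.2857)(47 - 10) = 97.7857.

97.79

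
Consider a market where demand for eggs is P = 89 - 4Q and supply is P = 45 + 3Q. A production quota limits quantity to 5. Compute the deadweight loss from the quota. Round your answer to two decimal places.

5.79

Without the quota, 89 - 4Q = 45 + 3Q gives Q* = 6.2857.
At Q = 5 the demand price is 89 - 4(5) = 69 and the supply price is 45 + 3(5) = 60.
Deadweight loss is the triangle between the curves from 5 to 6.2857: (1/2)(69 - 60)(6.2857 - 5) = 5.7857.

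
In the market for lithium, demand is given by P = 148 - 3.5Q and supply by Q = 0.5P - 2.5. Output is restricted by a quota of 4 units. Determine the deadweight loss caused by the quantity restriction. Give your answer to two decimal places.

1331.00

Rewriting supply in inverse form: P = 5 + 2Q.
Without the quota, 148 - 3.5Q = 5 + 2Q gives Q* = 26.
At Q = 4 the demand price is 148 - 3.5(4) = 134 and the supply price is 5 + 2(4) = 13.
Deadweight loss is the triangle between the curves from 4 to 26: (1/2)(134 - 13)(26 - 4) = 1331.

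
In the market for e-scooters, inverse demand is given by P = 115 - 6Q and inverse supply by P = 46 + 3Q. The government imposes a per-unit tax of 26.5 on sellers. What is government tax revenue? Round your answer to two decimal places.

125.14

Pre-tax equilibrium: 115 - 6Q = 46 + 3Q gives Q* = 7.6667, P* = 69.
With the tax, sellers need 26.5 more per unit: 115 - 6Q = 46 + 3Q + 26.5, so Q_t = 4.7222. Buyers pay P_b = 86.6667; sellers receive P_s = P_b - 26.5 = 60.1667.
Tax revenue = t x Q_t = 26.5 x 4.7222 = 125.1389.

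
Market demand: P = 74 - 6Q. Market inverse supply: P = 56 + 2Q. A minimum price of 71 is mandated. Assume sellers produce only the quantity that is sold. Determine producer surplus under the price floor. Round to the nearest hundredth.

7.25

Without the control, 74 - 6Q = 56 + 2Q so Q* = 2.25 and P* = 60.5.
At the floor price 71, quantity demanded is (74 - 71)/6 = 0.5; demand is the short side, so Q = 0.5 trades at P = 71.
The supply price at Q = 0.5 is 57. PS is the trapezoid between 71 and supply over [0, 0.5]: (1/2)[(71 - 56) + (71 - 57)](0.5) = 7.25.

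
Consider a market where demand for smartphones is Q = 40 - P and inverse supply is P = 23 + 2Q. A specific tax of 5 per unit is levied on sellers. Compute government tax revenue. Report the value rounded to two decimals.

Rewriting demand in inverse form: P = 40 - Q.
Without the tax, 40 - Q = 23 + 2Q so Q* = 5.6667 and P* = 34.3333.
With the tax, sellers need 5 more per unit: 40 - Q = 23 + 2Q + 5, so Q_t = 4. Buyers pay P_b = 36; sellers receive P_s = P_b - 5 = 31.
Tax revenue = t x Q_t = 5 x 4 = 20.

20.00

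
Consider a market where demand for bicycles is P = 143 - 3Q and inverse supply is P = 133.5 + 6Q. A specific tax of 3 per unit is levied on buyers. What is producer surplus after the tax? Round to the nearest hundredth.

1.56

Without the tax, 143 - 3Q = 133.5 + 6Q so Q* = 1.0556 and P* = 139.8333.
With the tax, buyers' net willingness to pay falls by 3: (143 - 3) - 3Q = 133.5 + 6Q, so Q_t = 0.7222. Buyers pay P_b = 140.8333; sellers receive P_s = P_b - 3 = 137.8333.
Producer surplus is the triangle above supply below P_s: (1/2)(0.7222)(137.8333 - 133.5) = 1.5648.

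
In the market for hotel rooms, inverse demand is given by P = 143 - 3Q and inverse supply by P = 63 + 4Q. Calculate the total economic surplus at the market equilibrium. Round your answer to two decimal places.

457.14

Equilibrium: 143 - 3Q = 63 + 4Q, so Q* = 11.4286 and P* = 108.7143.
CS = (1/2)(11.4286)(34.2857) = 195.9184 and PS = (1/2)(11.4286)(45.7143) = 261.2245, so total surplus = 457.1429.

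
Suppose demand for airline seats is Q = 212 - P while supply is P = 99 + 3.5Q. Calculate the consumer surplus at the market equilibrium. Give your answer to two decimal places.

Rewriting demand in inverse form: P = 212 - Q.
Setting demand equal to supply, 113 = 4.5Q, so Q* = 25.1111 and P* = 186.8889.
The demand choke price is 212, so CS = (1/2)(Q*)(212 - P*) = (1/2)(25.1111)(25.1111) = 315.284.

315.28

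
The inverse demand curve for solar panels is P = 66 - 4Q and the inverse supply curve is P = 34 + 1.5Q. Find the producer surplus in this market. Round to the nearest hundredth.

25.39

Setting demand equal to supply, 32 = 5.5Q, so Q* = 5.8182 and P* = 42.7273.
The supply curve's price intercept is 34, so PS = (1/2)(Q*)(P* - 34) = (1/2)(5.8182)(8.7273) = 25.3884.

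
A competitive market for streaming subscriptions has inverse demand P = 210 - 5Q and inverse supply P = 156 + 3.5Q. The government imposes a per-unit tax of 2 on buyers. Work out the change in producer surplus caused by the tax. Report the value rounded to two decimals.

-5.13

Pre-tax equilibrium: 210 - 5Q = 156 + 3.5Q gives Q* = 6.3529, P* = 178.2353.
A tax on buyers shifts demand down by 2: (210 - 2) - 5Q = 156 + 3.5Q, so Q_t = 6.1176. Buyers pay P_b = 179.4118; sellers receive P_s = P_b - 2 = 177.4118.
PS falls from (1/2)(6.3529)(22.2353) = 70.6298 to (1/2)(6.1176)(21.4118) = 65.4948, a change of -5.1349.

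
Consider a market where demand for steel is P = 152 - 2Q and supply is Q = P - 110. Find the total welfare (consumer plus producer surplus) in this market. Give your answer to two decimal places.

Rewriting supply in inverse form: P = 110 + Q.
Setting demand equal to supply, 42 = 3Q, so Q* = 14 and P* = 124.
CS = (1/2)(14)(28) = 196 and PS = (1/2)(14)(14) = 98, so total surplus = 294.

294.00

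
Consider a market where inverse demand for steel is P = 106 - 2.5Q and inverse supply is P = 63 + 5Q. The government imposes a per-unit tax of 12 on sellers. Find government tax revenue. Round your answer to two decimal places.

49.60

Without the tax, 106 - 2.5Q = 63 + 5Q so Q* = 5.7333 and P* = 91.6667.
With the tax, sellers need 12 more per unit: 106 - 2.5Q = 63 + 5Q + 12, so Q_t = 4.1333. Buyers pay P_b = 95.6667; sellers receive P_s = P_b - 12 = 83.6667.
Revenue is the tax times quantity traded: 12 x 4.1333 = 49.6.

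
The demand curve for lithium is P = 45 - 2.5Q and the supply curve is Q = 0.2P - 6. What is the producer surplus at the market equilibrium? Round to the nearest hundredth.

Rewriting supply in inverse form: P = 30 + 5Q.
Setting demand equal to supply, 15 = 7.5Q, so Q* = 2 and P* = 40.
Producer surplus is the triangle above supply below P*: (1/2)(2)(40 - 30) = (1/2)(2)(10) = 10.

10.00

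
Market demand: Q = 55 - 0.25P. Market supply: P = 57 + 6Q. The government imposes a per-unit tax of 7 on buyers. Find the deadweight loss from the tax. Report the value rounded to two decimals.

Rewriting demand in inverse form: P = 220 - 4Q.
Pre-tax equilibrium: 220 - 4Q = 57 + 6Q gives Q* = 16.3, P* = 154.8.
With the tax, buyers' net willingness to pay falls by 7: (220 - 7) - 4Q = 57 + 6Q, so Q_t = 15.6. Buyers pay P_b = 157.6; sellers receive P_s = P_b - 7 = 150.6.
Deadweight loss is the triangle between the curves from Q_t to Q*: (1/2)(16.3 - 15.6)(7) = 2.45.

2.45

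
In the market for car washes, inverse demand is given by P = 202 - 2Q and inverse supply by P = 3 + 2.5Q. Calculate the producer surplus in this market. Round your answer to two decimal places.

2444.51

Setting demand equal to supply, 199 = 4.5Q, so Q* = 44.2222 and P* = 113.5556.
PS is the area between P* and the supply curve from 0 to Q*: (1/2)(44.2222)(110.5556) = 2444.5062.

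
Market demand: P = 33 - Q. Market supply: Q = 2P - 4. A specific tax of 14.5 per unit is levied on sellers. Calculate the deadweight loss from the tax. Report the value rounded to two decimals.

70.08

Rewriting supply in inverse form: P = 2 + 0.5Q.
Pre-tax equilibrium: 33 - Q = 2 + 0.5Q gives Q* = 20.6667, P* = 12.3333.
A tax on sellers shifts supply up by 14.5: 33 - Q = 2 + 0.5Q + 14.5, so Q_t = 11. Buyers pay P_b = 22; sellers receive P_s = P_b - 14.5 = 7.5.
Deadweight loss is the triangle between the curves from Q_t to Q*: (1/2)(20.6667 - 11)(14.5) = 70.0833.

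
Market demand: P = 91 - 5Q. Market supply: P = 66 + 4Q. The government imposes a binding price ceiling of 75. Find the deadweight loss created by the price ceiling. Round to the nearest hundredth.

1.25

Free-market equilibrium: 91 - 5Q = 66 + 4Q gives Q* = 2.7778, P* = 77.1111.
At P = 75, sellers supply (75 - 66)/4 = 2.25 while buyers want more, so the quantity traded is 2.25 at price 75.
The lost-trades triangle has base Q* - 2.25 = 0.5278 and height equal to the gap between the curves at Q = 2.25, which is 79.75 - 75 = 4.75. DWL = (1/2)(0.5278)(4.75) = 1.2535.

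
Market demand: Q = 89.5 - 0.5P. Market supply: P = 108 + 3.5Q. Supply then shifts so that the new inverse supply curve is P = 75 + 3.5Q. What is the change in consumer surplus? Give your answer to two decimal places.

190.91

Rewriting demand in inverse form: P = 179 - 2Q.
Initial equilibrium: Q_0 = 12.9091, P_0 = 153.1818; CS_0 = (1/2)(12.9091)(25.8182) = 166.6446, PS_0 = (1/2)(12.9091)(45.1818) = 291.6281.
New equilibrium: 179 - 2Q = 75 + 3.5Q gives Q_1 = 18.9091, P_1 = 141.1818; CS_1 = 357.5537, PS_1 = 625.719.
Change in consumer surplus = 357.5537 - 166.6446 = 190.9091.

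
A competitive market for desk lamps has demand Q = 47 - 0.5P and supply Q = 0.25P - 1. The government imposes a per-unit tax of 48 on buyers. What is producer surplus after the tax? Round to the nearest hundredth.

Rewriting demand in inverse form: P = 94 - 2Q.
Rewriting supply in inverse form: P = 4 + 4Q.
Pre-tax equilibrium: 94 - 2Q = 4 + 4Q gives Q* = 15, P* = 64.
With the tax, buyers' net willingness to pay falls by 48: (94 - 48) - 2Q = 4 + 4Q, so Q_t = 7. Buyers pay P_b = 80; sellers receive P_s = P_b - 48 = 32.
Producer surplus is the triangle above supply below P_s: (1/2)(7)(32 - 4) = 98.

98.00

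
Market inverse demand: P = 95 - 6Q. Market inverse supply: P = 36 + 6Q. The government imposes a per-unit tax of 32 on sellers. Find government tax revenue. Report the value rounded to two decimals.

72.00

Pre-tax equilibrium: 95 - 6Q = 36 + 6Q gives Q* = 4.9167, P* = 65.5.
With the tax, sellers need 32 more per unit: 95 - 6Q = 36 + 6Q + 32, so Q_t = 2.25. Buyers pay P_b = 81.5; sellers receive P_s = P_b - 32 = 49.5.
Tax revenue = t x Q_t = 32 x 2.25 = 72.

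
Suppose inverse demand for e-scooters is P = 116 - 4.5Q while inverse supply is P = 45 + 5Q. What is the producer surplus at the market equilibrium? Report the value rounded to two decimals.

139.64

Equilibrium: 116 - 4.5Q = 45 + 5Q, so Q* = 7.4737 and P* = 82.3684.
The supply curve's price intercept is 45, so PS = (1/2)(Q*)(P* - 45) = (1/2)(7.4737)(37.3684) = 139.6399.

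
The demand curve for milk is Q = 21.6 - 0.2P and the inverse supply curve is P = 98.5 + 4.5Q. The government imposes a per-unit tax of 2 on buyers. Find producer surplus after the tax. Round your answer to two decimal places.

Rewriting demand in inverse form: P = 108 - 5Q.
Pre-tax equilibrium: 108 - 5Q = 98.5 + 4.5Q gives Q* = 1, P* = 103.
A tax on buyers shifts demand down by 2: (108 - 2) - 5Q = 98.5 + 4.5Q, so Q_t = 0.7895. Buyers pay P_b = 104.0526; sellers receive P_s = P_b - 2 = 102.0526.
Producer surplus is the triangle above supply below P_s: (1/2)(0.7895)(102.0526 - 98.5) = 1.4024.

1.40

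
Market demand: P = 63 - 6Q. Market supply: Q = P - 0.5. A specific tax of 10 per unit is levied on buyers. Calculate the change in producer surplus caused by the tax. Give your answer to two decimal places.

-11.73

Rewriting supply in inverse form: P = 0.5 + Q.
Without the tax, 63 - 6Q = 0.5 + Q so Q* = 8.9286 and P* = 9.4286.
With the tax, buyers' net willingness to pay falls by 10: (63 - 10) - 6Q = 0.5 + Q, so Q_t = 7.5. Buyers pay P_b = 18; sellers receive P_s = P_b - 10 = 8.
PS falls from (1/2)(8.9286)(8.9286) = 39.8597 to (1/2)(7.5)(7.5) = 28.125, a change of -11.7347.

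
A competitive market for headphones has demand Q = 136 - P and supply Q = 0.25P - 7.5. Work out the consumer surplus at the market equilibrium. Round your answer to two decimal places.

224.72

Rewriting demand in inverse form: P = 136 - Q.
Rewriting supply in inverse form: P = 30 + 4Q.
Set 136 - Q = 30 + 4Q, which gives 106 = 5Q, so Q* = 21.2 and P* = 136 - (21.2) = 114.8.
Consumer surplus is the triangle under demand above P*: (1/2)(21.2)(136 - 114.8) = (1/2)(21.2)(21.2) = 224.72.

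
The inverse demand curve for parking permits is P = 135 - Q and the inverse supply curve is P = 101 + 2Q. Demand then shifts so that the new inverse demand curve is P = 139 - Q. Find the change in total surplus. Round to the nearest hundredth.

Initial equilibrium: Q_0 = 11.3333, P_0 = 123.6667; CS_0 = (1/2)(11.3333)(11.3333) = 64.2222, PS_0 = (1/2)(11.3333)(22.6667) = 128.4444.
New equilibrium: 139 - Q = 101 + 2Q gives Q_1 = 12.6667, P_1 = 126.3333; CS_1 = 80.2222, PS_1 = 160.4444.
Change in total surplus = (80.2222 + 160.4444) - (64.2222 + 128.4444) = 48.

48.00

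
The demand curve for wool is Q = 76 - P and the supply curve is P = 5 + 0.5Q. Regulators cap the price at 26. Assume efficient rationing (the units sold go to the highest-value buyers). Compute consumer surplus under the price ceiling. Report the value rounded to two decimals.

Rewriting demand in inverse form: P = 76 - Q.
Free-market equilibrium: 76 - Q = 5 + 0.5Q gives Q* = 47.3333, P* = 28.6667.
At the ceiling price 26, quantity supplied is (26 - 5)/0.5 = 42; supply is the short side, so Q = 42 trades at P = 26.
The demand price at Q = 42 is 34. CS is the trapezoid between demand and 26 over [0, 42]: (1/2)[(76 - 26) + (34 - 26)](42) = 1218.

1218.00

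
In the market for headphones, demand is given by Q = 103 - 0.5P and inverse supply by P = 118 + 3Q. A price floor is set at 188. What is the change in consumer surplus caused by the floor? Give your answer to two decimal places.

Rewriting demand in inverse form: P = 206 - 2Q.
Without the control, 206 - 2Q = 118 + 3Q so Q* = 17.6 and P* = 170.8.
At the floor price 188, quantity demanded is (206 - 188)/2 = 9; demand is the short side, so Q = 9 trades at P = 188.
CS goes from (1/2)(17.6)(35.2) = 309.76 to 81 (computed as (206 - 188)(9) - (1/2)(2)(9)^2), a change of -228.76.

-228.76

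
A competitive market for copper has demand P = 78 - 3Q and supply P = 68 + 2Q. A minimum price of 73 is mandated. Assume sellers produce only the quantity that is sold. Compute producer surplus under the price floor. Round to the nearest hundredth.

5.56

Free-market equilibrium: 78 - 3Q = 68 + 2Q gives Q* = 2, P* = 72.
At P = 73, buyers demand (78 - 73)/3 = 1.6667 while sellers would supply more, so the quantity traded is 1.6667 at price 73.
The supply price at Q = 1.6667 is 71.3333. PS is the trapezoid between 73 and supply over [0, 1.6667]: (1/2)[(73 - 68) + (73 - 71.3333)](1.6667) = 5.5556.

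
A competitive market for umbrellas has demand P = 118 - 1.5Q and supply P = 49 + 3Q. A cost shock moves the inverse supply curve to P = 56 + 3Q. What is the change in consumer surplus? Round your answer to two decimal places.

Initial equilibrium: Q_0 = 15.3333, P_0 = 95; CS_0 = (1/2)(15.3333)(23) = 176.3333, PS_0 = (1/2)(15.3333)(46) = 352.6667.
New equilibrium: 118 - 1.5Q = 56 + 3Q gives Q_1 = 13.7778, P_1 = 97.3333; CS_1 = 142.3704, PS_1 = 284.7407.
Change in consumer surplus = 142.3704 - 176.3333 = -33.963.

-33.96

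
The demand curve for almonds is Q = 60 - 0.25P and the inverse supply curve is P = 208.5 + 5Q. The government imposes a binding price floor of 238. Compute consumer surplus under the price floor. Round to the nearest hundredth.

0.50

Rewriting demand in inverse form: P = 240 - 4Q.
Without the control, 240 - 4Q = 208.5 + 5Q so Q* = 3.5 and P* = 226.
At the floor price 238, quantity demanded is (240 - 238)/4 = 0.5; demand is the short side, so Q = 0.5 trades at P = 238.
CS is the triangle under demand above 238: (1/2)(0.5)(240 - 238) = 0.5.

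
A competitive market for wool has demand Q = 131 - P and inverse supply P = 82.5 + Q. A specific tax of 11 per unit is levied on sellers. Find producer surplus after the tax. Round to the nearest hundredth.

175.78

Rewriting demand in inverse form: P = 131 - Q.
Pre-tax equilibrium: 131 - Q = 82.5 + Q gives Q* = 24.25, P* = 106.75.
A tax on sellers shifts supply up by 11: 131 - Q = 82.5 + Q + 11, so Q_t = 18.75. Buyers pay P_b = 112.25; sellers receive P_s = P_b - 11 = 101.25.
Producer surplus is the triangle above supply below P_s: (1/2)(18.75)(101.25 - 82.5) = 175.7812.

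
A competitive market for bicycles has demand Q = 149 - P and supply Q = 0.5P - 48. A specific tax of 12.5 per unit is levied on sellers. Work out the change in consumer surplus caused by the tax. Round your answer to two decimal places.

-64.93

Rewriting demand in inverse form: P = 149 - Q.
Rewriting supply in inverse form: P = 96 + 2Q.
Without the tax, 149 - Q = 96 + 2Q so Q* = 17.6667 and P* = 131.3333.
With the tax, sellers need 12.5 more per unit: 149 - Q = 96 + 2Q + 12.5, so Q_t = 13.5. Buyers pay P_b = 135.5; sellers receive P_s = P_b - 12.5 = 123.
CS falls from (1/2)(17.6667)(17.6667) = 156.0556 to (1/2)(13.5)(13.5) = 91.125, a change of -64.9306.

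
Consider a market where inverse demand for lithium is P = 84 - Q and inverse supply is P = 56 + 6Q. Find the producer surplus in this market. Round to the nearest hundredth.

Set 84 - Q = 56 + 6Q, which gives 28 = 7Q, so Q* = 4 and P* = 84 - (4) = 80.
Producer surplus is the triangle above supply below P*: (1/2)(4)(80 - 56) = (1/2)(4)(24) = 48.

48.00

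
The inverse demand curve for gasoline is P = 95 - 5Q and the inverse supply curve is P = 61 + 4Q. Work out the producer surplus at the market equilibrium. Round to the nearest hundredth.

28.54

Setting demand equal to supply, 34 = 9Q, so Q* = 3.7778 and P* = 76.1111.
The supply curve's price intercept is 61, so PS = (1/2)(Q*)(P* - 61) = (1/2)(3.7778)(15.1111) = 28.5432.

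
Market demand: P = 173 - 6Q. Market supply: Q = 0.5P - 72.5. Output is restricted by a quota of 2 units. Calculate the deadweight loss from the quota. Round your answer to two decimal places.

Rewriting supply in inverse form: P = 145 + 2Q.
Unrestricted equilibrium: Q* = (173 - 145)/(6 + 2) = 3.5.
At Q = 2 the demand price is 173 - 6(2) = 161 and the supply price is 145 + 2(2) = 149.
DWL = (1/2)(gap between curves at 2) x (Q* - 2) = (1/2)(12)(1.5) = 9.

9.00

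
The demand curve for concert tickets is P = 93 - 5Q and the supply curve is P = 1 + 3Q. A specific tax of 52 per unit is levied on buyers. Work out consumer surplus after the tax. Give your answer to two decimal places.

62.50

Without the tax, 93 - 5Q = 1 + 3Q so Q* = 11.5 and P* = 35.5.
With the tax, buyers' net willingness to pay falls by 52: (93 - 52) - 5Q = 1 + 3Q, so Q_t = 5. Buyers pay P_b = 68; sellers receive P_s = P_b - 52 = 16.
CS = (1/2)(Q_t)(93 - P_b) = (1/2)(5)(25) = 62.5.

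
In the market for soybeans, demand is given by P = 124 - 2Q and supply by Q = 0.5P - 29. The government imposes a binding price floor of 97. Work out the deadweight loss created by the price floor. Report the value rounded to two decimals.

Rewriting supply in inverse form: P = 58 + 2Q.
Without the control, 124 - 2Q = 58 + 2Q so Q* = 16.5 and P* = 91.
At P = 97, buyers demand (124 - 97)/2 = 13.5 while sellers would supply more, so the quantity traded is 13.5 at price 97.
At Q = 13.5 the demand price is 97 and the supply price is 85. Deadweight loss is the triangle between the curves from 13.5 to 16.5: (1/2)(97 - 85)(16.5 - 13.5) = 18.

18.00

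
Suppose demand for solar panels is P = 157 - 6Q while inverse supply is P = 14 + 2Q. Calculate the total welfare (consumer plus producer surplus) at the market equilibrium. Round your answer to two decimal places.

Equilibrium: 157 - 6Q = 14 + 2Q, so Q* = 17.875 and P* = 49.75.
Total surplus is the full triangle between the curves from 0 to Q*: (1/2)(17.875)(157 - 14) = 1278.0625.

1278.06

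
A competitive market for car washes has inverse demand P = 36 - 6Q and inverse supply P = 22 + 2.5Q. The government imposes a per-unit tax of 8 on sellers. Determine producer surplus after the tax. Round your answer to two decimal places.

0.62

Without the tax, 36 - 6Q = 22 + 2.5Q so Q* = 1.6471 and P* = 26.1176.
A tax on sellers shifts supply up by 8: 36 - 6Q = 22 + 2.5Q + 8, so Q_t = 0.7059. Buyers pay P_b = 31.7647; sellers receive P_s = P_b - 8 = 23.7647.
Producer surplus is the triangle above supply below P_s: (1/2)(0.7059)(23.7647 - 22) = 0.6228.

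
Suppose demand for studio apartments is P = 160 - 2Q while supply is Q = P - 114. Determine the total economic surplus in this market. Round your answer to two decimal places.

Rewriting supply in inverse form: P = 114 + Q.
Equilibrium: 160 - 2Q = 114 + Q, so Q* = 15.3333 and P* = 129.3333.
CS = (1/2)(15.3333)(30.6667) = 235.1111 and PS = (1/2)(15.3333)(15.3333) = 117.5556, so total surplus = 352.6667.

352.67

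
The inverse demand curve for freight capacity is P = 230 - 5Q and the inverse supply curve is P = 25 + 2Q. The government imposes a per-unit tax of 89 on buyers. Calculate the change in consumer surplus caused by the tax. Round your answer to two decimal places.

-1457.60

Pre-tax equilibrium: 230 - 5Q = 25 + 2Q gives Q* = 29.2857, P* = 83.5714.
With the tax, buyers' net willingness to pay falls by 89: (230 - 89) - 5Q = 25 + 2Q, so Q_t = 16.5714. Buyers pay P_b = 147.1429; sellers receive P_s = P_b - 89 = 58.1429.
CS falls from (1/2)(29.2857)(146.4286) = 2144.1327 to (1/2)(16.5714)(82.8571) = 686.5306, a change of -1457.602.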